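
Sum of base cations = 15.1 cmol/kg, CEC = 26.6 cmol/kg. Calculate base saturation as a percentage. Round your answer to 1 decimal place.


Step 1: BS = 100 * (sum of bases) / CEC
Step 2: BS = 100 * 15.1 / 26.6
Step 3: BS = 56.8%

56.8


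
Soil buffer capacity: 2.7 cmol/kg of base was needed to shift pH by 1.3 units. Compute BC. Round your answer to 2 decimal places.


Step 1: BC = change in base / change in pH
Step 2: BC = 2.7 / 1.3
Step 3: BC = 2.08 cmol/(kg*pH unit)

2.08


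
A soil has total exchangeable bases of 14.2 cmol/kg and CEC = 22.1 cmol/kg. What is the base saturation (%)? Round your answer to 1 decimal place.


Step 1: BS = 100 * (sum of bases) / CEC
Step 2: BS = 100 * 14.2 / 22.1
Step 3: BS = 64.3%

64.3


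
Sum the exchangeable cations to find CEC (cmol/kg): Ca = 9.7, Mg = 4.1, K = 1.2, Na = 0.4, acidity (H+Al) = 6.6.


Step 1: CEC = Ca + Mg + K + Na + (H+Al)
Step 2: CEC = 9.7 + 4.1 + 1.2 + 0.4 + 6.6
Step 3: CEC = 22.0 cmol/kg

22.0


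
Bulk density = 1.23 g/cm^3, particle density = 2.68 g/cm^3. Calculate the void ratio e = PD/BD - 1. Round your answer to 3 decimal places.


Step 1: e = PD / BD - 1
Step 2: e = 2.68 / 1.23 - 1
Step 3: e = 2.17886 - 1
Step 4: e = 1.179

1.179


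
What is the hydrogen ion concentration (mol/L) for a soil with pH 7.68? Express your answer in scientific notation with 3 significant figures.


Step 1: [H+] = 10^(-pH)
Step 2: [H+] = 10^(-7.68)
Step 3: [H+] = 2.09e-08 mol/L

2.09e-08


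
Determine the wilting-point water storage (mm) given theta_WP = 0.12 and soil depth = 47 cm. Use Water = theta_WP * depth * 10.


Step 1: Water (mm) = theta_WP * depth * 10
Step 2: Water = 0.12 * 47 * 10
Step 3: Water = 56.4 mm

56.4


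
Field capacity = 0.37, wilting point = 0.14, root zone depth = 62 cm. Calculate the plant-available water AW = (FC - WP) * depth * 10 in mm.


Step 1: Available water = (FC - WP) * depth * 10
Step 2: AW = (0.37 - 0.14) * 62 * 10
Step 3: AW = 0.23 * 62 * 10
Step 4: AW = 142.6 mm

142.6


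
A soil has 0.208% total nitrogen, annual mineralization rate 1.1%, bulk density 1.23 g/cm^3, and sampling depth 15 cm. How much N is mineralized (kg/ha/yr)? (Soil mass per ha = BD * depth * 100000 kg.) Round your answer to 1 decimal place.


Step 1: Soil mass per ha = BD * depth * 100000 = 1.23 * 15 * 100000 = 1845000 kg
Step 2: Total N pool = soil mass * N%/100 = 1845000 * 0.208/100 = 3837.6 kg/ha
Step 3: N mineralized = N pool * rate%/100 = 3837.6 * 1.1/100 = 42.2 kg/ha/yr

42.2


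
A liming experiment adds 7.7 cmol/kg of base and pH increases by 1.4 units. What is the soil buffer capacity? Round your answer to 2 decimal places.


Step 1: BC = change in base / change in pH
Step 2: BC = 7.7 / 1.4
Step 3: BC = 5.5 cmol/(kg*pH unit)

5.5


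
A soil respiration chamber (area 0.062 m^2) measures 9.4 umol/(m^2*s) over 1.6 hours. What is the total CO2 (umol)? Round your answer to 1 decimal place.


Step 1: Convert time to seconds: 1.6 hr * 3600 = 5760.0 s
Step 2: Total = flux * area * time_s
Step 3: Total = 9.4 * 0.062 * 5760.0
Step 4: Total = 3356.9 umol

3356.9


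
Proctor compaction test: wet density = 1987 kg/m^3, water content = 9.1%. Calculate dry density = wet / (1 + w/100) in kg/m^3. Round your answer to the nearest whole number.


Step 1: Dry density = wet density / (1 + w/100)
Step 2: Dry density = 1987 / (1 + 9.1/100)
Step 3: Dry density = 1987 / 1.091
Step 4: Dry density = 1821 kg/m^3

1821


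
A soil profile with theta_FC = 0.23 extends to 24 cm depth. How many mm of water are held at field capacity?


Step 1: Water (mm) = theta_FC * depth (cm) * 10
Step 2: Water = 0.23 * 24 * 10
Step 3: Water = 55.2 mm

55.2


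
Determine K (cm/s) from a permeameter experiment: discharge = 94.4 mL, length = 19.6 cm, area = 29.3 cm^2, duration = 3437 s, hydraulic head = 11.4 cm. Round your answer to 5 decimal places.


Step 1: K = Q * L / (A * t * h)
Step 2: Numerator = 94.4 * 19.6 = 1850.24
Step 3: Denominator = 29.3 * 3437 * 11.4 = 1148026.74
Step 4: K = 1850.24 / 1148026.74 = 0.00161 cm/s

0.00161


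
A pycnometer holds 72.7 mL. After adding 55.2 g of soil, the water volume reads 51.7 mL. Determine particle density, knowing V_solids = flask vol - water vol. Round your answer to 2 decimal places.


Step 1: Volume of solids = flask volume - water volume with soil
Step 2: V_solids = 72.7 - 51.7 = 21.0 mL
Step 3: Particle density = mass / V_solids = 55.2 / 21.0 = 2.63 g/cm^3

2.63


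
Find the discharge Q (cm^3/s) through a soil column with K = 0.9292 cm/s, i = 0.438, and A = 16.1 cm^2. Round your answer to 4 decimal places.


Step 1: Apply Darcy's law: Q = K * i * A
Step 2: Q = 0.9292 * 0.438 * 16.1
Step 3: Q = 6.5525 cm^3/s

6.5525


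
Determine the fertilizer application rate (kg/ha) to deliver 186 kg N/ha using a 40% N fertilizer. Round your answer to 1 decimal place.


Step 1: Fertilizer rate = target N / (N content / 100)
Step 2: Rate = 186 / (40 / 100)
Step 3: Rate = 186 / 0.4
Step 4: Rate = 465.0 kg/ha

465.0


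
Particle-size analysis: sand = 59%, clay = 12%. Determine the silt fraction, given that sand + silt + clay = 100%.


Step 1: sand + silt + clay = 100%
Step 2: silt = 100 - sand - clay
Step 3: silt = 100 - 59 - 12
Step 4: silt = 29%

29


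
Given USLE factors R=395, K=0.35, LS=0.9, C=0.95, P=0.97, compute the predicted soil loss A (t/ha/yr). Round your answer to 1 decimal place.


Step 1: A = R * K * LS * C * P
Step 2: R * K = 395 * 0.35 = 138.25
Step 3: (R*K) * LS = 138.25 * 0.9 = 124.425
Step 4: * C * P = 124.425 * 0.95 * 0.97 = 114.7
Step 5: A = 114.7 t/(ha*yr)

114.7


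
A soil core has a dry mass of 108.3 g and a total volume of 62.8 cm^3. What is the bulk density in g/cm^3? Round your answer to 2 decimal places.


Step 1: Identify the formula: BD = dry mass / volume
Step 2: Substitute values: BD = 108.3 / 62.8
Step 3: BD = 1.72 g/cm^3

1.72


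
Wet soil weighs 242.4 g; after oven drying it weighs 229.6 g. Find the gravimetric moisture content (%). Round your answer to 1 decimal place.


Step 1: Water mass = wet - dry = 242.4 - 229.6 = 12.8 g
Step 2: w = 100 * water mass / dry mass
Step 3: w = 100 * 12.8 / 229.6 = 5.6%

5.6


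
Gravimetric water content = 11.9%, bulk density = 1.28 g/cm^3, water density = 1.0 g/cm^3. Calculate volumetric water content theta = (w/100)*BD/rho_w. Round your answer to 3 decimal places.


Step 1: theta = (w / 100) * BD / rho_w
Step 2: theta = (11.9 / 100) * 1.28 / 1.0
Step 3: theta = 0.119 * 1.28
Step 4: theta = 0.152

0.152


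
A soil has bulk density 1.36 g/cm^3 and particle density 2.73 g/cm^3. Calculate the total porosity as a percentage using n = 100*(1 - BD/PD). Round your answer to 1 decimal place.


Step 1: Formula: n = 100 * (1 - BD / PD)
Step 2: n = 100 * (1 - 1.36 / 2.73)
Step 3: n = 100 * (1 - 0.49817)
Step 4: n = 50.2%

50.2


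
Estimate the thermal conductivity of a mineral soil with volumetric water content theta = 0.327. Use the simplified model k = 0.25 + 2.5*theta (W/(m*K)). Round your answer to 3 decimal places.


Step 1: k = 0.25 + 2.5 * theta
Step 2: k = 0.25 + 2.5 * 0.327
Step 3: k = 0.25 + 0.818
Step 4: k = 1.068 W/(m*K)

1.068


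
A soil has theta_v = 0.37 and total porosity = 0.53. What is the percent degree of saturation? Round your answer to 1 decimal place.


Step 1: S = 100 * theta_v / n
Step 2: S = 100 * 0.37 / 0.53
Step 3: S = 69.8%

69.8


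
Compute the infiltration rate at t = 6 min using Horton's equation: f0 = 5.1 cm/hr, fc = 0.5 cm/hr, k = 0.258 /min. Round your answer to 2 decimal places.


Step 1: f = fc + (f0 - fc) * exp(-k * t)
Step 2: exp(-0.258 * 6) = 0.212673
Step 3: f = 0.5 + (5.1 - 0.5) * 0.212673
Step 4: f = 0.5 + 4.6 * 0.212673
Step 5: f = 1.48 cm/hr

1.48


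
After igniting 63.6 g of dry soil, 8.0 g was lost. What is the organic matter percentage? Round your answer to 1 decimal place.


Step 1: OM% = 100 * LOI / sample mass
Step 2: OM = 100 * 8.0 / 63.6
Step 3: OM = 12.6%

12.6


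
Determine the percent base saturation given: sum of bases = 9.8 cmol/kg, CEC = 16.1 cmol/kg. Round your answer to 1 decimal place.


Step 1: BS = 100 * (sum of bases) / CEC
Step 2: BS = 100 * 9.8 / 16.1
Step 3: BS = 60.9%

60.9


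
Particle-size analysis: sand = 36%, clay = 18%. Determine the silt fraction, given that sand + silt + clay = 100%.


Step 1: sand + silt + clay = 100%
Step 2: silt = 100 - sand - clay
Step 3: silt = 100 - 36 - 18
Step 4: silt = 46%

46


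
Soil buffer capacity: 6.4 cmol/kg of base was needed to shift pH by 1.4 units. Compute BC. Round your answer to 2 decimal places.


Step 1: BC = change in base / change in pH
Step 2: BC = 6.4 / 1.4
Step 3: BC = 4.57 cmol/(kg*pH unit)

4.57


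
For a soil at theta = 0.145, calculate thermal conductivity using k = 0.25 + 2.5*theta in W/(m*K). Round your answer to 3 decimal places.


Step 1: k = 0.25 + 2.5 * theta
Step 2: k = 0.25 + 2.5 * 0.145
Step 3: k = 0.25 + 0.363
Step 4: k = 0.613 W/(m*K)

0.613


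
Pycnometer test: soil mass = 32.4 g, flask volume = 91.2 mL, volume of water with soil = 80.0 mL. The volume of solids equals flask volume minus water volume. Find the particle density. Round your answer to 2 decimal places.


Step 1: Volume of solids = flask volume - water volume with soil
Step 2: V_solids = 91.2 - 80.0 = 11.2 mL
Step 3: Particle density = mass / V_solids = 32.4 / 11.2 = 2.89 g/cm^3

2.89


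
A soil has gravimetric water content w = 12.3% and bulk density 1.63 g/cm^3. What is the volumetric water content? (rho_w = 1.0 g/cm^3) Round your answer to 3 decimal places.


Step 1: theta = (w / 100) * BD / rho_w
Step 2: theta = (12.3 / 100) * 1.63 / 1.0
Step 3: theta = 0.123 * 1.63
Step 4: theta = 0.2

0.2


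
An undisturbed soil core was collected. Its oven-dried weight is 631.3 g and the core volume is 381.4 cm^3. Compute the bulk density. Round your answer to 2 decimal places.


Step 1: Identify the formula: BD = dry mass / volume
Step 2: Substitute values: BD = 631.3 / 381.4
Step 3: BD = 1.66 g/cm^3

1.66


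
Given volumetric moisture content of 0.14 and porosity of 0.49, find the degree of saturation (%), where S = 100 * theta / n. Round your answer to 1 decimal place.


Step 1: S = 100 * theta_v / n
Step 2: S = 100 * 0.14 / 0.49
Step 3: S = 28.6%

28.6


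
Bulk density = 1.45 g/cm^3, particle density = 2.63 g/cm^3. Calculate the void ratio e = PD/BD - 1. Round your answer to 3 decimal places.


Step 1: e = PD / BD - 1
Step 2: e = 2.63 / 1.45 - 1
Step 3: e = 1.81379 - 1
Step 4: e = 0.814

0.814


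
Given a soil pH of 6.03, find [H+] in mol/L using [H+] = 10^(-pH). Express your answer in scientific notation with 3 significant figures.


Step 1: [H+] = 10^(-pH)
Step 2: [H+] = 10^(-6.03)
Step 3: [H+] = 9.33e-07 mol/L

9.33e-07


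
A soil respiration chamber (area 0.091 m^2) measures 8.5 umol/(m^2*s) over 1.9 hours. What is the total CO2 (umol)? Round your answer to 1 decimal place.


Step 1: Convert time to seconds: 1.9 hr * 3600 = 6840.0 s
Step 2: Total = flux * area * time_s
Step 3: Total = 8.5 * 0.091 * 6840.0
Step 4: Total = 5290.7 umol

5290.7


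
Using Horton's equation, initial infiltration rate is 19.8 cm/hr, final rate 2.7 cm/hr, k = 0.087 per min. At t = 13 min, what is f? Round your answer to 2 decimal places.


Step 1: f = fc + (f0 - fc) * exp(-k * t)
Step 2: exp(-0.087 * 13) = 0.32271
Step 3: f = 2.7 + (19.8 - 2.7) * 0.32271
Step 4: f = 2.7 + 17.1 * 0.32271
Step 5: f = 8.22 cm/hr

8.22


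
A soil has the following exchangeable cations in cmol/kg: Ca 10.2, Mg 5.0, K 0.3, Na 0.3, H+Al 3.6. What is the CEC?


Step 1: CEC = Ca + Mg + K + Na + (H+Al)
Step 2: CEC = 10.2 + 5.0 + 0.3 + 0.3 + 3.6
Step 3: CEC = 19.4 cmol/kg

19.4


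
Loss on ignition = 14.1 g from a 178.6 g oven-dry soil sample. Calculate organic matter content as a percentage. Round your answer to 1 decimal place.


Step 1: OM% = 100 * LOI / sample mass
Step 2: OM = 100 * 14.1 / 178.6
Step 3: OM = 7.9%

7.9


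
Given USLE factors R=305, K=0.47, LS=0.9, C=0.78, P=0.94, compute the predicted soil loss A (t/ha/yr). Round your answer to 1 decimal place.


Step 1: A = R * K * LS * C * P
Step 2: R * K = 305 * 0.47 = 143.35
Step 3: (R*K) * LS = 143.35 * 0.9 = 129.015
Step 4: * C * P = 129.015 * 0.78 * 0.94 = 94.6
Step 5: A = 94.6 t/(ha*yr)

94.6


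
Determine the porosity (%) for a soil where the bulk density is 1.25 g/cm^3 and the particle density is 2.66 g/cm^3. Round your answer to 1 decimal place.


Step 1: Formula: n = 100 * (1 - BD / PD)
Step 2: n = 100 * (1 - 1.25 / 2.66)
Step 3: n = 100 * (1 - 0.46992)
Step 4: n = 53.0%

53.0


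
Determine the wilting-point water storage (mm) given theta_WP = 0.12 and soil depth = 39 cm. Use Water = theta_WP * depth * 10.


Step 1: Water (mm) = theta_WP * depth * 10
Step 2: Water = 0.12 * 39 * 10
Step 3: Water = 46.8 mm

46.8


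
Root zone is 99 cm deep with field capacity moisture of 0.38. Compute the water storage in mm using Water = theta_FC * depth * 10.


Step 1: Water (mm) = theta_FC * depth (cm) * 10
Step 2: Water = 0.38 * 99 * 10
Step 3: Water = 376.2 mm

376.2


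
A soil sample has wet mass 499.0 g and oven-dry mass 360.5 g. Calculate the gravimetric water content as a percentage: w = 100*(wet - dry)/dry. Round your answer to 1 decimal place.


Step 1: Water mass = wet - dry = 499.0 - 360.5 = 138.5 g
Step 2: w = 100 * water mass / dry mass
Step 3: w = 100 * 138.5 / 360.5 = 38.4%

38.4


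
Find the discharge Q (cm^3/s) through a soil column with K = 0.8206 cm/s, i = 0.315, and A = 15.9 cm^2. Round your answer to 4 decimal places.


Step 1: Apply Darcy's law: Q = K * i * A
Step 2: Q = 0.8206 * 0.315 * 15.9
Step 3: Q = 4.11 cm^3/s

4.11


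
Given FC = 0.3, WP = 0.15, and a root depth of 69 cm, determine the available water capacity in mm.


Step 1: Available water = (FC - WP) * depth * 10
Step 2: AW = (0.3 - 0.15) * 69 * 10
Step 3: AW = 0.15 * 69 * 10
Step 4: AW = 103.5 mm

103.5


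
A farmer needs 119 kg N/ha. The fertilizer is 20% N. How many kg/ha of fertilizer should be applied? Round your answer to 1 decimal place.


Step 1: Fertilizer rate = target N / (N content / 100)
Step 2: Rate = 119 / (20 / 100)
Step 3: Rate = 119 / 0.2
Step 4: Rate = 595.0 kg/ha

595.0


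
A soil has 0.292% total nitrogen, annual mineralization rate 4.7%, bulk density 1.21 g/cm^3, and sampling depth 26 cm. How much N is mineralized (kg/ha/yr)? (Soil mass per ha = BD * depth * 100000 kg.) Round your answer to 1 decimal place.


Step 1: Soil mass per ha = BD * depth * 100000 = 1.21 * 26 * 100000 = 3146000 kg
Step 2: Total N pool = soil mass * N%/100 = 3146000 * 0.292/100 = 9186.32 kg/ha
Step 3: N mineralized = N pool * rate%/100 = 9186.32 * 4.7/100 = 431.8 kg/ha/yr

431.8


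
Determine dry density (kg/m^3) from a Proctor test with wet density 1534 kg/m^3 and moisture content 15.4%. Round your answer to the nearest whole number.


Step 1: Dry density = wet density / (1 + w/100)
Step 2: Dry density = 1534 / (1 + 15.4/100)
Step 3: Dry density = 1534 / 1.154
Step 4: Dry density = 1329 kg/m^3

1329


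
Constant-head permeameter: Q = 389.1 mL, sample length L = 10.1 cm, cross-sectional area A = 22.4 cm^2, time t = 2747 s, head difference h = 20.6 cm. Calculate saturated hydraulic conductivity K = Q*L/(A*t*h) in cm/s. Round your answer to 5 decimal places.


Step 1: K = Q * L / (A * t * h)
Step 2: Numerator = 389.1 * 10.1 = 3929.91
Step 3: Denominator = 22.4 * 2747 * 20.6 = 1267575.68
Step 4: K = 3929.91 / 1267575.68 = 0.0031 cm/s

0.0031


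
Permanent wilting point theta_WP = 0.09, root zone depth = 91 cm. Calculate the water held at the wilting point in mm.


Step 1: Water (mm) = theta_WP * depth * 10
Step 2: Water = 0.09 * 91 * 10
Step 3: Water = 81.9 mm

81.9


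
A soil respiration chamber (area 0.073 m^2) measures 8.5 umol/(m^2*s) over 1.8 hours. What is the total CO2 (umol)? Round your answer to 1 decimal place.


Step 1: Convert time to seconds: 1.8 hr * 3600 = 6480.0 s
Step 2: Total = flux * area * time_s
Step 3: Total = 8.5 * 0.073 * 6480.0
Step 4: Total = 4020.8 umol

4020.8


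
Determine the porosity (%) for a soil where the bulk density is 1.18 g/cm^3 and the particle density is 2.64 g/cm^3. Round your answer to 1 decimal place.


Step 1: Formula: n = 100 * (1 - BD / PD)
Step 2: n = 100 * (1 - 1.18 / 2.64)
Step 3: n = 100 * (1 - 0.44697)
Step 4: n = 55.3%

55.3


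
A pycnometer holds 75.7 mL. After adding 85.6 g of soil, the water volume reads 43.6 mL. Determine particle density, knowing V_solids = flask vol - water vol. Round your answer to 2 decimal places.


Step 1: Volume of solids = flask volume - water volume with soil
Step 2: V_solids = 75.7 - 43.6 = 32.1 mL
Step 3: Particle density = mass / V_solids = 85.6 / 32.1 = 2.67 g/cm^3

2.67


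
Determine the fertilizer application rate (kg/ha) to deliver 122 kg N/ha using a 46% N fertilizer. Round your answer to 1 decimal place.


Step 1: Fertilizer rate = target N / (N content / 100)
Step 2: Rate = 122 / (46 / 100)
Step 3: Rate = 122 / 0.46
Step 4: Rate = 265.2 kg/ha

265.2


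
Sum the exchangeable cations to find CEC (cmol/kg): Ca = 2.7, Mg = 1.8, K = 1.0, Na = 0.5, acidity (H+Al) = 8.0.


Step 1: CEC = Ca + Mg + K + Na + (H+Al)
Step 2: CEC = 2.7 + 1.8 + 1.0 + 0.5 + 8.0
Step 3: CEC = 14.0 cmol/kg

14.0


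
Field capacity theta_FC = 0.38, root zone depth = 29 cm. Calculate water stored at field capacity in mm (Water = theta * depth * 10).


Step 1: Water (mm) = theta_FC * depth (cm) * 10
Step 2: Water = 0.38 * 29 * 10
Step 3: Water = 110.2 mm

110.2


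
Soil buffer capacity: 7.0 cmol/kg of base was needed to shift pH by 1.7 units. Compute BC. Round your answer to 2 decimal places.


Step 1: BC = change in base / change in pH
Step 2: BC = 7.0 / 1.7
Step 3: BC = 4.12 cmol/(kg*pH unit)

4.12


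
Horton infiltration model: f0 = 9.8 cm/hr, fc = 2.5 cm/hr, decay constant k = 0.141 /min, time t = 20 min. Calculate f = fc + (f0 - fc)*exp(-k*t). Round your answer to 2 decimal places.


Step 1: f = fc + (f0 - fc) * exp(-k * t)
Step 2: exp(-0.141 * 20) = 0.059606
Step 3: f = 2.5 + (9.8 - 2.5) * 0.059606
Step 4: f = 2.5 + 7.3 * 0.059606
Step 5: f = 2.94 cm/hr

2.94


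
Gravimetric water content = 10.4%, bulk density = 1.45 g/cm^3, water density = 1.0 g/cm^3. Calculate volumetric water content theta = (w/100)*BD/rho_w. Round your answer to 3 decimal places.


Step 1: theta = (w / 100) * BD / rho_w
Step 2: theta = (10.4 / 100) * 1.45 / 1.0
Step 3: theta = 0.104 * 1.45
Step 4: theta = 0.151

0.151


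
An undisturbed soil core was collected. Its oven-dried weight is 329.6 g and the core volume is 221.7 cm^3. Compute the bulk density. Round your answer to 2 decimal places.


Step 1: Identify the formula: BD = dry mass / volume
Step 2: Substitute values: BD = 329.6 / 221.7
Step 3: BD = 1.49 g/cm^3

1.49


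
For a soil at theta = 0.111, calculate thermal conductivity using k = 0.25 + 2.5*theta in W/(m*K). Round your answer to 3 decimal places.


Step 1: k = 0.25 + 2.5 * theta
Step 2: k = 0.25 + 2.5 * 0.111
Step 3: k = 0.25 + 0.278
Step 4: k = 0.528 W/(m*K)

0.528


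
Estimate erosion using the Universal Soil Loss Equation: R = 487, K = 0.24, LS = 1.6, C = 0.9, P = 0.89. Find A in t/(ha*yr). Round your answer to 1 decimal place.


Step 1: A = R * K * LS * C * P
Step 2: R * K = 487 * 0.24 = 116.88
Step 3: (R*K) * LS = 116.88 * 1.6 = 187.008
Step 4: * C * P = 187.008 * 0.9 * 0.89 = 149.8
Step 5: A = 149.8 t/(ha*yr)

149.8


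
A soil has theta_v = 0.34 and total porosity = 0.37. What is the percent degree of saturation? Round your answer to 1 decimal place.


Step 1: S = 100 * theta_v / n
Step 2: S = 100 * 0.34 / 0.37
Step 3: S = 91.9%

91.9


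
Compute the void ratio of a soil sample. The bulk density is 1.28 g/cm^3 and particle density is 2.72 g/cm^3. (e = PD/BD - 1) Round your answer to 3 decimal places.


Step 1: e = PD / BD - 1
Step 2: e = 2.72 / 1.28 - 1
Step 3: e = 2.125 - 1
Step 4: e = 1.125

1.125


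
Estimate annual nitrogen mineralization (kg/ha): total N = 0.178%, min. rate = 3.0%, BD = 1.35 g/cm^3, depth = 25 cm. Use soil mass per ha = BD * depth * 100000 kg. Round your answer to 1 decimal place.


Step 1: Soil mass per ha = BD * depth * 100000 = 1.35 * 25 * 100000 = 3375000 kg
Step 2: Total N pool = soil mass * N%/100 = 3375000 * 0.178/100 = 6007.5 kg/ha
Step 3: N mineralized = N pool * rate%/100 = 6007.5 * 3.0/100 = 180.2 kg/ha/yr

180.2


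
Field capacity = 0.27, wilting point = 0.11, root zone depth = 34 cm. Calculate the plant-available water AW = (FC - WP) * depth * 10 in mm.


Step 1: Available water = (FC - WP) * depth * 10
Step 2: AW = (0.27 - 0.11) * 34 * 10
Step 3: AW = 0.16 * 34 * 10
Step 4: AW = 54.4 mm

54.4


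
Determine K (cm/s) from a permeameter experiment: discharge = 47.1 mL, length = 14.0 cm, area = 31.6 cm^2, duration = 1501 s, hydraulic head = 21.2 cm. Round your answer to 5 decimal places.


Step 1: K = Q * L / (A * t * h)
Step 2: Numerator = 47.1 * 14.0 = 659.4
Step 3: Denominator = 31.6 * 1501 * 21.2 = 1005549.92
Step 4: K = 659.4 / 1005549.92 = 0.00066 cm/s

0.00066


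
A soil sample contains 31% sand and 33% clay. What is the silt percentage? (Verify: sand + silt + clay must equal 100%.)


Step 1: sand + silt + clay = 100%
Step 2: silt = 100 - sand - clay
Step 3: silt = 100 - 31 - 33
Step 4: silt = 36%

36


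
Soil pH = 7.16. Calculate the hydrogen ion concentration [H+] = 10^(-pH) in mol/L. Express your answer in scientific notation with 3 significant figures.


Step 1: [H+] = 10^(-pH)
Step 2: [H+] = 10^(-7.16)
Step 3: [H+] = 6.92e-08 mol/L

6.92e-08


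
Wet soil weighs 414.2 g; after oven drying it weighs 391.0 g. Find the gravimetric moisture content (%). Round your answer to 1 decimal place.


Step 1: Water mass = wet - dry = 414.2 - 391.0 = 23.2 g
Step 2: w = 100 * water mass / dry mass
Step 3: w = 100 * 23.2 / 391.0 = 5.9%

5.9


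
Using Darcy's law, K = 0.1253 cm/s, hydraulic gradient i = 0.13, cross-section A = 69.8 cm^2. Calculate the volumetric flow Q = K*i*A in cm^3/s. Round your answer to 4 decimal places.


Step 1: Apply Darcy's law: Q = K * i * A
Step 2: Q = 0.1253 * 0.13 * 69.8
Step 3: Q = 1.137 cm^3/s

1.137


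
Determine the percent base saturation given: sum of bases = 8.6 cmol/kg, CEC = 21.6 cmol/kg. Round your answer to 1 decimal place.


Step 1: BS = 100 * (sum of bases) / CEC
Step 2: BS = 100 * 8.6 / 21.6
Step 3: BS = 39.8%

39.8


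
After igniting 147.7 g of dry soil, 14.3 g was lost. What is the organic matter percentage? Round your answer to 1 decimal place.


Step 1: OM% = 100 * LOI / sample mass
Step 2: OM = 100 * 14.3 / 147.7
Step 3: OM = 9.7%

9.7


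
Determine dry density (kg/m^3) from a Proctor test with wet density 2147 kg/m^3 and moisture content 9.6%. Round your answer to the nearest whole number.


Step 1: Dry density = wet density / (1 + w/100)
Step 2: Dry density = 2147 / (1 + 9.6/100)
Step 3: Dry density = 2147 / 1.096
Step 4: Dry density = 1959 kg/m^3

1959


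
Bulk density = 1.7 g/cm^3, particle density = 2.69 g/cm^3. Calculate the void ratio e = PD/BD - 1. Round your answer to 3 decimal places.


Step 1: e = PD / BD - 1
Step 2: e = 2.69 / 1.7 - 1
Step 3: e = 1.58235 - 1
Step 4: e = 0.582

0.582


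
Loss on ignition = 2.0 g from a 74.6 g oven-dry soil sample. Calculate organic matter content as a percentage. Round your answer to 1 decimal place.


Step 1: OM% = 100 * LOI / sample mass
Step 2: OM = 100 * 2.0 / 74.6
Step 3: OM = 2.7%

2.7


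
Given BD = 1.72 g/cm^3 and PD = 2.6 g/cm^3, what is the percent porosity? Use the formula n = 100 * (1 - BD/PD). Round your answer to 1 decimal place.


Step 1: Formula: n = 100 * (1 - BD / PD)
Step 2: n = 100 * (1 - 1.72 / 2.6)
Step 3: n = 100 * (1 - 0.66154)
Step 4: n = 33.8%

33.8


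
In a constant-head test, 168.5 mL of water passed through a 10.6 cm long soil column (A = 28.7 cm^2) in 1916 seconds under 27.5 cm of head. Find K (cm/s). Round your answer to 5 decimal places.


Step 1: K = Q * L / (A * t * h)
Step 2: Numerator = 168.5 * 10.6 = 1786.1
Step 3: Denominator = 28.7 * 1916 * 27.5 = 1512203.0
Step 4: K = 1786.1 / 1512203.0 = 0.00118 cm/s

0.00118


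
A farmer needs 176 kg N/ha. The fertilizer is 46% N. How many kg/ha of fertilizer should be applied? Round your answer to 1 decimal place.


Step 1: Fertilizer rate = target N / (N content / 100)
Step 2: Rate = 176 / (46 / 100)
Step 3: Rate = 176 / 0.46
Step 4: Rate = 382.6 kg/ha

382.6


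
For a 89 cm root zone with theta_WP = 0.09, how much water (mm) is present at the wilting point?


Step 1: Water (mm) = theta_WP * depth * 10
Step 2: Water = 0.09 * 89 * 10
Step 3: Water = 80.1 mm

80.1


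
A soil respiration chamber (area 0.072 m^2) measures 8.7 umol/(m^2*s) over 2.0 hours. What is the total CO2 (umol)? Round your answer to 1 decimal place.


Step 1: Convert time to seconds: 2.0 hr * 3600 = 7200.0 s
Step 2: Total = flux * area * time_s
Step 3: Total = 8.7 * 0.072 * 7200.0
Step 4: Total = 4510.1 umol

4510.1


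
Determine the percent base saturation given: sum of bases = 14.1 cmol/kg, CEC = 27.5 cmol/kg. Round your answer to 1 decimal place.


Step 1: BS = 100 * (sum of bases) / CEC
Step 2: BS = 100 * 14.1 / 27.5
Step 3: BS = 51.3%

51.3


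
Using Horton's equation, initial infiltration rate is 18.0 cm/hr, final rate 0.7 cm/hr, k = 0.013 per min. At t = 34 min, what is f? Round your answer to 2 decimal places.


Step 1: f = fc + (f0 - fc) * exp(-k * t)
Step 2: exp(-0.013 * 34) = 0.64275
Step 3: f = 0.7 + (18.0 - 0.7) * 0.64275
Step 4: f = 0.7 + 17.3 * 0.64275
Step 5: f = 11.82 cm/hr

11.82


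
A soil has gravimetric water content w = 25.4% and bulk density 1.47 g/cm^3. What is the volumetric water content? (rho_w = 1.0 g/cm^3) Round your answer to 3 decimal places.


Step 1: theta = (w / 100) * BD / rho_w
Step 2: theta = (25.4 / 100) * 1.47 / 1.0
Step 3: theta = 0.254 * 1.47
Step 4: theta = 0.373

0.373


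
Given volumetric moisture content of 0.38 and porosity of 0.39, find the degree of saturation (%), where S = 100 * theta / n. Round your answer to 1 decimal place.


Step 1: S = 100 * theta_v / n
Step 2: S = 100 * 0.38 / 0.39
Step 3: S = 97.4%

97.4


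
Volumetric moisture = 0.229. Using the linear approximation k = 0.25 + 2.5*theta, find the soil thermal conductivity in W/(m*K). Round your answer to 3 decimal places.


Step 1: k = 0.25 + 2.5 * theta
Step 2: k = 0.25 + 2.5 * 0.229
Step 3: k = 0.25 + 0.573
Step 4: k = 0.823 W/(m*K)

0.823


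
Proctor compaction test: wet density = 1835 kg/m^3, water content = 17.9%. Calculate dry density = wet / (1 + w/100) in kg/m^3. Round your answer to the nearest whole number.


Step 1: Dry density = wet density / (1 + w/100)
Step 2: Dry density = 1835 / (1 + 17.9/100)
Step 3: Dry density = 1835 / 1.179
Step 4: Dry density = 1556 kg/m^3

1556


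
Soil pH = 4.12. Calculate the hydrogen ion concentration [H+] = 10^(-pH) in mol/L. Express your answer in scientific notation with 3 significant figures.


Step 1: [H+] = 10^(-pH)
Step 2: [H+] = 10^(-4.12)
Step 3: [H+] = 7.59e-05 mol/L

7.59e-05


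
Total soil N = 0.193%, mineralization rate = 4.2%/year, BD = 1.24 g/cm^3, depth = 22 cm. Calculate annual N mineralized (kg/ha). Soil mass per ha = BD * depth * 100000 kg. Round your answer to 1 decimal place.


Step 1: Soil mass per ha = BD * depth * 100000 = 1.24 * 22 * 100000 = 2728000 kg
Step 2: Total N pool = soil mass * N%/100 = 2728000 * 0.193/100 = 5265.04 kg/ha
Step 3: N mineralized = N pool * rate%/100 = 5265.04 * 4.2/100 = 221.1 kg/ha/yr

221.1


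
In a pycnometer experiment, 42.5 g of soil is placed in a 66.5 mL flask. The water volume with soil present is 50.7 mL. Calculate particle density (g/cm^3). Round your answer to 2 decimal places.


Step 1: Volume of solids = flask volume - water volume with soil
Step 2: V_solids = 66.5 - 50.7 = 15.8 mL
Step 3: Particle density = mass / V_solids = 42.5 / 15.8 = 2.69 g/cm^3

2.69


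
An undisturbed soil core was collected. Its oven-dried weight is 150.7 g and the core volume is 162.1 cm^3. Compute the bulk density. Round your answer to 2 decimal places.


Step 1: Identify the formula: BD = dry mass / volume
Step 2: Substitute values: BD = 150.7 / 162.1
Step 3: BD = 0.93 g/cm^3

0.93


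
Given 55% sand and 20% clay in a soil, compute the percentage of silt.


Step 1: sand + silt + clay = 100%
Step 2: silt = 100 - sand - clay
Step 3: silt = 100 - 55 - 20
Step 4: silt = 25%

25


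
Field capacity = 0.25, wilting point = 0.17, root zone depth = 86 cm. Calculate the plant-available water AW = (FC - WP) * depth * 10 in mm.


Step 1: Available water = (FC - WP) * depth * 10
Step 2: AW = (0.25 - 0.17) * 86 * 10
Step 3: AW = 0.08 * 86 * 10
Step 4: AW = 68.8 mm

68.8


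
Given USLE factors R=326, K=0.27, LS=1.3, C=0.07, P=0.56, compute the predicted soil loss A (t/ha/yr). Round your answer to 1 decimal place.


Step 1: A = R * K * LS * C * P
Step 2: R * K = 326 * 0.27 = 88.02
Step 3: (R*K) * LS = 88.02 * 1.3 = 114.426
Step 4: * C * P = 114.426 * 0.07 * 0.56 = 4.5
Step 5: A = 4.5 t/(ha*yr)

4.5


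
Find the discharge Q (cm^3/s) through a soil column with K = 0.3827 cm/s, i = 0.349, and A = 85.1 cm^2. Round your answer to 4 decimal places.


Step 1: Apply Darcy's law: Q = K * i * A
Step 2: Q = 0.3827 * 0.349 * 85.1
Step 3: Q = 11.3662 cm^3/s

11.3662


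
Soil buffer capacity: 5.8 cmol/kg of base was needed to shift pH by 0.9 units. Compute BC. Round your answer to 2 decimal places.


Step 1: BC = change in base / change in pH
Step 2: BC = 5.8 / 0.9
Step 3: BC = 6.44 cmol/(kg*pH unit)

6.44


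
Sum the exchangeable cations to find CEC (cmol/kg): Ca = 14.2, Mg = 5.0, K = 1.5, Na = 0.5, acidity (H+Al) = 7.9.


Step 1: CEC = Ca + Mg + K + Na + (H+Al)
Step 2: CEC = 14.2 + 5.0 + 1.5 + 0.5 + 7.9
Step 3: CEC = 29.1 cmol/kg

29.1


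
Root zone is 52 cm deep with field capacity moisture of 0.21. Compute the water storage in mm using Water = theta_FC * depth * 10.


Step 1: Water (mm) = theta_FC * depth (cm) * 10
Step 2: Water = 0.21 * 52 * 10
Step 3: Water = 109.2 mm

109.2


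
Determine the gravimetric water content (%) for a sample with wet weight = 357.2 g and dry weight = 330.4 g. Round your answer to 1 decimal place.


Step 1: Water mass = wet - dry = 357.2 - 330.4 = 26.8 g
Step 2: w = 100 * water mass / dry mass
Step 3: w = 100 * 26.8 / 330.4 = 8.1%

8.1


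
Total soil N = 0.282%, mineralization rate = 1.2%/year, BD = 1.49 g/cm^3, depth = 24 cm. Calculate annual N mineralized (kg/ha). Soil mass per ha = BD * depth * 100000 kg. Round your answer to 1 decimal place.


Step 1: Soil mass per ha = BD * depth * 100000 = 1.49 * 24 * 100000 = 3576000 kg
Step 2: Total N pool = soil mass * N%/100 = 3576000 * 0.282/100 = 10084.32 kg/ha
Step 3: N mineralized = N pool * rate%/100 = 10084.32 * 1.2/100 = 121.0 kg/ha/yr

121.0


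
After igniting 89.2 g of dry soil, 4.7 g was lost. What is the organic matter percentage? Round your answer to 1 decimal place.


Step 1: OM% = 100 * LOI / sample mass
Step 2: OM = 100 * 4.7 / 89.2
Step 3: OM = 5.3%

5.3


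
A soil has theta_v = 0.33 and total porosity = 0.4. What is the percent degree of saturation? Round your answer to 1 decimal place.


Step 1: S = 100 * theta_v / n
Step 2: S = 100 * 0.33 / 0.4
Step 3: S = 82.5%

82.5


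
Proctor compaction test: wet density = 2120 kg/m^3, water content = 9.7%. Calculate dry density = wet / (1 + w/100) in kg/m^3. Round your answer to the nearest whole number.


Step 1: Dry density = wet density / (1 + w/100)
Step 2: Dry density = 2120 / (1 + 9.7/100)
Step 3: Dry density = 2120 / 1.097
Step 4: Dry density = 1933 kg/m^3

1933


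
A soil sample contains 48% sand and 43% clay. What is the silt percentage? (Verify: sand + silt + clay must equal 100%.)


Step 1: sand + silt + clay = 100%
Step 2: silt = 100 - sand - clay
Step 3: silt = 100 - 48 - 43
Step 4: silt = 9%

9


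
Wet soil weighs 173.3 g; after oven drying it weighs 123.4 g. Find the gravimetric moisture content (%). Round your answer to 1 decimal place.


Step 1: Water mass = wet - dry = 173.3 - 123.4 = 49.9 g
Step 2: w = 100 * water mass / dry mass
Step 3: w = 100 * 49.9 / 123.4 = 40.4%

40.4


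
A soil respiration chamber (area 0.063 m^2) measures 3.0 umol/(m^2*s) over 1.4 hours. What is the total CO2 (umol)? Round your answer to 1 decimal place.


Step 1: Convert time to seconds: 1.4 hr * 3600 = 5040.0 s
Step 2: Total = flux * area * time_s
Step 3: Total = 3.0 * 0.063 * 5040.0
Step 4: Total = 952.6 umol

952.6


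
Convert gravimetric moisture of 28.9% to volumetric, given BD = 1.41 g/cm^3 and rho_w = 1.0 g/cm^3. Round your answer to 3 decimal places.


Step 1: theta = (w / 100) * BD / rho_w
Step 2: theta = (28.9 / 100) * 1.41 / 1.0
Step 3: theta = 0.289 * 1.41
Step 4: theta = 0.407

0.407


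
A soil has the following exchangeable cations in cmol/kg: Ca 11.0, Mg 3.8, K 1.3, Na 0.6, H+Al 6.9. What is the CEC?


Step 1: CEC = Ca + Mg + K + Na + (H+Al)
Step 2: CEC = 11.0 + 3.8 + 1.3 + 0.6 + 6.9
Step 3: CEC = 23.6 cmol/kg

23.6


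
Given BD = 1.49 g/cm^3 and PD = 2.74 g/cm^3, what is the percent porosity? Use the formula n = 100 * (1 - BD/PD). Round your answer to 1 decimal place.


Step 1: Formula: n = 100 * (1 - BD / PD)
Step 2: n = 100 * (1 - 1.49 / 2.74)
Step 3: n = 100 * (1 - 0.5438)
Step 4: n = 45.6%

45.6


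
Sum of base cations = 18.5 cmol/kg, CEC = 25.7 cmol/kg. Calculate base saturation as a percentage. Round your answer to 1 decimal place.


Step 1: BS = 100 * (sum of bases) / CEC
Step 2: BS = 100 * 18.5 / 25.7
Step 3: BS = 72.0%

72.0


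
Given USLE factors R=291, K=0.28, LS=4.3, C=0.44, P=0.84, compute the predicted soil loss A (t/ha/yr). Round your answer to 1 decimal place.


Step 1: A = R * K * LS * C * P
Step 2: R * K = 291 * 0.28 = 81.48
Step 3: (R*K) * LS = 81.48 * 4.3 = 350.364
Step 4: * C * P = 350.364 * 0.44 * 0.84 = 129.5
Step 5: A = 129.5 t/(ha*yr)

129.5


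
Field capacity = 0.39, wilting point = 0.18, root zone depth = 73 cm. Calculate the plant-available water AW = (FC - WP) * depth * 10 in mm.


Step 1: Available water = (FC - WP) * depth * 10
Step 2: AW = (0.39 - 0.18) * 73 * 10
Step 3: AW = 0.21 * 73 * 10
Step 4: AW = 153.3 mm

153.3


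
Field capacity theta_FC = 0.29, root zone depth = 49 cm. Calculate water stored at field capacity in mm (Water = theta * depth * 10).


Step 1: Water (mm) = theta_FC * depth (cm) * 10
Step 2: Water = 0.29 * 49 * 10
Step 3: Water = 142.1 mm

142.1


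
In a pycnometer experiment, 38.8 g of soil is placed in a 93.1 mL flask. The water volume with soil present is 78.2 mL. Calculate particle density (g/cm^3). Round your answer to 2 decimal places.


Step 1: Volume of solids = flask volume - water volume with soil
Step 2: V_solids = 93.1 - 78.2 = 14.9 mL
Step 3: Particle density = mass / V_solids = 38.8 / 14.9 = 2.6 g/cm^3

2.6


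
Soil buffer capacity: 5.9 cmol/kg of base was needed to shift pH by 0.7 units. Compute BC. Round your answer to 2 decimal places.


Step 1: BC = change in base / change in pH
Step 2: BC = 5.9 / 0.7
Step 3: BC = 8.43 cmol/(kg*pH unit)

8.43


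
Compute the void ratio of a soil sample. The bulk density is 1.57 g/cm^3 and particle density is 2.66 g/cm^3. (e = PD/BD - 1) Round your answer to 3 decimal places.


Step 1: e = PD / BD - 1
Step 2: e = 2.66 / 1.57 - 1
Step 3: e = 1.69427 - 1
Step 4: e = 0.694

0.694


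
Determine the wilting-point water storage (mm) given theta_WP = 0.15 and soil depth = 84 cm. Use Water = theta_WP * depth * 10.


Step 1: Water (mm) = theta_WP * depth * 10
Step 2: Water = 0.15 * 84 * 10
Step 3: Water = 126.0 mm

126.0


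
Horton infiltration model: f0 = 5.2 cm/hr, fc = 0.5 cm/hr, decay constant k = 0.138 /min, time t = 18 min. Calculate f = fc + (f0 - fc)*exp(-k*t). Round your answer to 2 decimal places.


Step 1: f = fc + (f0 - fc) * exp(-k * t)
Step 2: exp(-0.138 * 18) = 0.083409
Step 3: f = 0.5 + (5.2 - 0.5) * 0.083409
Step 4: f = 0.5 + 4.7 * 0.083409
Step 5: f = 0.89 cm/hr

0.89


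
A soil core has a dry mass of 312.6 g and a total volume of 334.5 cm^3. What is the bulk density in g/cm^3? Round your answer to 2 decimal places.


Step 1: Identify the formula: BD = dry mass / volume
Step 2: Substitute values: BD = 312.6 / 334.5
Step 3: BD = 0.93 g/cm^3

0.93


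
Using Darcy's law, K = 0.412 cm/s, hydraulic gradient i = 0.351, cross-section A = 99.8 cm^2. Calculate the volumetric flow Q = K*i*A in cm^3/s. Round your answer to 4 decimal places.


Step 1: Apply Darcy's law: Q = K * i * A
Step 2: Q = 0.412 * 0.351 * 99.8
Step 3: Q = 14.4323 cm^3/s

14.4323


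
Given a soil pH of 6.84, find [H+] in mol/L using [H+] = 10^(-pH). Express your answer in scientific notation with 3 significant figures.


Step 1: [H+] = 10^(-pH)
Step 2: [H+] = 10^(-6.84)
Step 3: [H+] = 1.45e-07 mol/L

1.45e-07


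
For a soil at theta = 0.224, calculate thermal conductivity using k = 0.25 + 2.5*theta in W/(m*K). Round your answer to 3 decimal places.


Step 1: k = 0.25 + 2.5 * theta
Step 2: k = 0.25 + 2.5 * 0.224
Step 3: k = 0.25 + 0.56
Step 4: k = 0.81 W/(m*K)

0.81


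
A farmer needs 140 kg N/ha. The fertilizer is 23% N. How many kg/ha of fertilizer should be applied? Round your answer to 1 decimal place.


Step 1: Fertilizer rate = target N / (N content / 100)
Step 2: Rate = 140 / (23 / 100)
Step 3: Rate = 140 / 0.23
Step 4: Rate = 608.7 kg/ha

608.7


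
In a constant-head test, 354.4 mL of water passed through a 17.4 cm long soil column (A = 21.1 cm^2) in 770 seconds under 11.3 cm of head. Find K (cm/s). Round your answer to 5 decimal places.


Step 1: K = Q * L / (A * t * h)
Step 2: Numerator = 354.4 * 17.4 = 6166.56
Step 3: Denominator = 21.1 * 770 * 11.3 = 183591.1
Step 4: K = 6166.56 / 183591.1 = 0.03359 cm/s

0.03359


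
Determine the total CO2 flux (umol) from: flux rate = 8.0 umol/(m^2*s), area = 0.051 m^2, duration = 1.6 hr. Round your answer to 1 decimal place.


Step 1: Convert time to seconds: 1.6 hr * 3600 = 5760.0 s
Step 2: Total = flux * area * time_s
Step 3: Total = 8.0 * 0.051 * 5760.0
Step 4: Total = 2350.1 umol

2350.1


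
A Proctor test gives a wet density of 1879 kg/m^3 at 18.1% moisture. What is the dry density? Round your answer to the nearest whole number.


Step 1: Dry density = wet density / (1 + w/100)
Step 2: Dry density = 1879 / (1 + 18.1/100)
Step 3: Dry density = 1879 / 1.181
Step 4: Dry density = 1591 kg/m^3

1591


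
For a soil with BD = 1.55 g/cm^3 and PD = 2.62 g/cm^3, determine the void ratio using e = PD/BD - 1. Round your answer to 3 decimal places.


Step 1: e = PD / BD - 1
Step 2: e = 2.62 / 1.55 - 1
Step 3: e = 1.69032 - 1
Step 4: e = 0.69

0.69


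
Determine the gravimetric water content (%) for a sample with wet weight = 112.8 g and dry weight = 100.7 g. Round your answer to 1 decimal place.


Step 1: Water mass = wet - dry = 112.8 - 100.7 = 12.1 g
Step 2: w = 100 * water mass / dry mass
Step 3: w = 100 * 12.1 / 100.7 = 12.0%

12.0


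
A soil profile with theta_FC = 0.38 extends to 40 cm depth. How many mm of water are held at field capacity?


Step 1: Water (mm) = theta_FC * depth (cm) * 10
Step 2: Water = 0.38 * 40 * 10
Step 3: Water = 152.0 mm

152.0


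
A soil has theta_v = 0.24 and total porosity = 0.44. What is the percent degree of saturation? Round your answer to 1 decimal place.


Step 1: S = 100 * theta_v / n
Step 2: S = 100 * 0.24 / 0.44
Step 3: S = 54.5%

54.5


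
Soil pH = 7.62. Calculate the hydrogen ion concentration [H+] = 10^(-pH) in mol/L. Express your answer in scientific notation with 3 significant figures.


Step 1: [H+] = 10^(-pH)
Step 2: [H+] = 10^(-7.62)
Step 3: [H+] = 2.40e-08 mol/L

2.40e-08
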